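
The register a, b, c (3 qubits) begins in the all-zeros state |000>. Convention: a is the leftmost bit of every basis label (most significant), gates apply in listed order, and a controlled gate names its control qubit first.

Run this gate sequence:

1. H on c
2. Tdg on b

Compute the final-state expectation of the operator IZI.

In the final state, IZI has expectation 1.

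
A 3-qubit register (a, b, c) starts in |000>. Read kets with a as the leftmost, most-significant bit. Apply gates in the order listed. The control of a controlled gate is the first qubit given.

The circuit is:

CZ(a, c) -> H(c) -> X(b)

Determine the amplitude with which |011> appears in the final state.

The amplitude on |011> is sqrt(2)/2.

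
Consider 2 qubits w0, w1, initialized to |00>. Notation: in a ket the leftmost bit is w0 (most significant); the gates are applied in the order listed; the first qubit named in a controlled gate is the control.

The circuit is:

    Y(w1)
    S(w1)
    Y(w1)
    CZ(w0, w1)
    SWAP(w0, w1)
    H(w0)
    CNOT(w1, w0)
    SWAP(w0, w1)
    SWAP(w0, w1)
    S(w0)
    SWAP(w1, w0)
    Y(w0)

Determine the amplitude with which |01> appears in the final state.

|01> carries amplitude 0 in the final state. Key observation: gates 8-9 undo each other exactly, leaving only the rest of the circuit to track.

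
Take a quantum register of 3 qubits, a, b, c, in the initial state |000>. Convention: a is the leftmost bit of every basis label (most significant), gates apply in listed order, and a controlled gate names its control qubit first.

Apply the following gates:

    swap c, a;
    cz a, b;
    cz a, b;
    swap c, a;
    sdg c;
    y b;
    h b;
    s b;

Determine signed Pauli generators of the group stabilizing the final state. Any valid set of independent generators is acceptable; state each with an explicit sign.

The stabilizer group can be generated by -IYI, +ZII, +IIZ, among other valid generating sets. Key observation: gates 1-4 undo each other exactly, leaving only the rest of the circuit to track.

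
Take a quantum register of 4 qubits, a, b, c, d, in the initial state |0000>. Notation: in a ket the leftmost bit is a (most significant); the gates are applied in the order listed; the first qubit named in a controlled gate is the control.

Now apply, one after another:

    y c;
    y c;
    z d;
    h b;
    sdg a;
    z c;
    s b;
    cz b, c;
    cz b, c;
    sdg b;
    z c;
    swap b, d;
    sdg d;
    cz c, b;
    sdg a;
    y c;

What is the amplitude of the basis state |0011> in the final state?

The final state's coefficient on |0011> equals sqrt(2)/2.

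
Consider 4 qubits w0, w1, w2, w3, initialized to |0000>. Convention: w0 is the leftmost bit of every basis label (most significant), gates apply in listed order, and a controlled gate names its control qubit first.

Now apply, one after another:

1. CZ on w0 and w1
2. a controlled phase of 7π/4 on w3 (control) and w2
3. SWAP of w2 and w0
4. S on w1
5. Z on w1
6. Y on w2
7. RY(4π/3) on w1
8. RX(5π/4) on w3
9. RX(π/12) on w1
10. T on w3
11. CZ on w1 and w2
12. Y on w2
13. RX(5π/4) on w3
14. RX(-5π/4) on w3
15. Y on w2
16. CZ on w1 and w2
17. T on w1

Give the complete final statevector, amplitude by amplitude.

The final amplitudes are (1 - I)*(-sqrt(6) + 2 - sqrt(2)*(1 + 2*I) + 4*I)/16 on |0010>, (-2*sqrt(3) - sqrt(6) - sqrt(2) - 2*sqrt(3)*I - sqrt(6)*I + 3*sqrt(2)*I)*exp(I*pi/4)/16 on |0011>, (-2*sqrt(3) + sqrt(2) + sqrt(6) - 3*sqrt(2)*I - 2*sqrt(3)*I + sqrt(6)*I)*exp(I*pi/4)/16 on |0110>, (1 - I)*(-4 + sqrt(2)*(-2 + I) + 2*I + sqrt(6)*I)/16 on |0111>, and 0 on every other basis state. Key observation: steps 11-16 multiply out to the identity, so the circuit reduces to the remaining gates.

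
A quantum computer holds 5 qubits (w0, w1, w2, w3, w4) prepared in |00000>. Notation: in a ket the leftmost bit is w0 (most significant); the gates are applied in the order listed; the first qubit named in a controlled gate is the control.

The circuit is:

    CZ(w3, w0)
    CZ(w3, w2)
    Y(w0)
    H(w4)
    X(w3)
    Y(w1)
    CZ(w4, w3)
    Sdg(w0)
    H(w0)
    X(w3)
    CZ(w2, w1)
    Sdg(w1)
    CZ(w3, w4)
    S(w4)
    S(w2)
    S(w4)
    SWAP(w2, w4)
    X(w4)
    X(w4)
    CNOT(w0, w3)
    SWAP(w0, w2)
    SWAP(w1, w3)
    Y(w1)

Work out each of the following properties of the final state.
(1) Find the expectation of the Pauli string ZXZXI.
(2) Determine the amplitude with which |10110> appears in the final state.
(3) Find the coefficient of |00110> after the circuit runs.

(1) The expectation value of ZXZXI is 0.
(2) The amplitude on |10110> is I/2.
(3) The amplitude on |00110> is I/2.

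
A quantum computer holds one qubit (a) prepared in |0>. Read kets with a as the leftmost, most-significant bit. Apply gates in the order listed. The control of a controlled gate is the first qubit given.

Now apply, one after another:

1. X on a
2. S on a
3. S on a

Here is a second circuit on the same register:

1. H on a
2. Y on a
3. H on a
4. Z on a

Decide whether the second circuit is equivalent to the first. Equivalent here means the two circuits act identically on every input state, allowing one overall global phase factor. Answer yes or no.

No: there is an input state on which the two circuits produce genuinely different outputs (not merely differing by a phase).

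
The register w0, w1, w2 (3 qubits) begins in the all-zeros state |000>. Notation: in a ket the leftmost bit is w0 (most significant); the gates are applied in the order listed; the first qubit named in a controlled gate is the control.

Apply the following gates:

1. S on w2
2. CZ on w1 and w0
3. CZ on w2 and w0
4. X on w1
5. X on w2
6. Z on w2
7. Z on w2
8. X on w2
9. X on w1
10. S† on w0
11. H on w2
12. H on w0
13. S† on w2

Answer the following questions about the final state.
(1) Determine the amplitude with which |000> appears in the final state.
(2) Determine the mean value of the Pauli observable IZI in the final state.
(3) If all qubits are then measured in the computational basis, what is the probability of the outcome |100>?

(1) The amplitude on |000> is 1/2. Key observation: the block from step 4 through step 9 cancels to the identity and can be dropped.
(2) The observable IZI averages to 1.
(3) A full measurement returns |100> with probability 1/4.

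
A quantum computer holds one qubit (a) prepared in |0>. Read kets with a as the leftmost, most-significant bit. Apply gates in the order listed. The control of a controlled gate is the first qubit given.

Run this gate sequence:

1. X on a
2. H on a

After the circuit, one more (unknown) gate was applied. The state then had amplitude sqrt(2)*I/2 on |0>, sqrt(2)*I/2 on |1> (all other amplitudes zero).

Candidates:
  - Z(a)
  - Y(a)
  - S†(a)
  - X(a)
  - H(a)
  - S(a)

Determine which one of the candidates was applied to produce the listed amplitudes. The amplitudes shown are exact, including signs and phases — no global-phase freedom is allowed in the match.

It was Y(a) that produced the state shown.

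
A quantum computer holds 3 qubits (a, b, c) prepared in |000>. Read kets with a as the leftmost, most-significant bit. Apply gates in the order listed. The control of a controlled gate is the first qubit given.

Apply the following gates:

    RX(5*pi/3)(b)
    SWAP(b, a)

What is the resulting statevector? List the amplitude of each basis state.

After the circuit, the state carries amplitude -sqrt(3)/2 on |000>, -I/2 on |100>, and 0 on every other basis state.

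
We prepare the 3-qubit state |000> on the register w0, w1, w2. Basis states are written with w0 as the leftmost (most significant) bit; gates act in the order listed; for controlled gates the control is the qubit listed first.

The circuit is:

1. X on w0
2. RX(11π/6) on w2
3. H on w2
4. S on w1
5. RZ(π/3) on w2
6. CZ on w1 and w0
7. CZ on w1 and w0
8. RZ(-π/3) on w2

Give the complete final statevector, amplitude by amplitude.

The resulting statevector has amplitude -(1 - I)*(1 + sqrt(3)*I)/4 on |100>, -(1 - I)*(sqrt(3) + I)/4 on |101>, and 0 on every other basis state.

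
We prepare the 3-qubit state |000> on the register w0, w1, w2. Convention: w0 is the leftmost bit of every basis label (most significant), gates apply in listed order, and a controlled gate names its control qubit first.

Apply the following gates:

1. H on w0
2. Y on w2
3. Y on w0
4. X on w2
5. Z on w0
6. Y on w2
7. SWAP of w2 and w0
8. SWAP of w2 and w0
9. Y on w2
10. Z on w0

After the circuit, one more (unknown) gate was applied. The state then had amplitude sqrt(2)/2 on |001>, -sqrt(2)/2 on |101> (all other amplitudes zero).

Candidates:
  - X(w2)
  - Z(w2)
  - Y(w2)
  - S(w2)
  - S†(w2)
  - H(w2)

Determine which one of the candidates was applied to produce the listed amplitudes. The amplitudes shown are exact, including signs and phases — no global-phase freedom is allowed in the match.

It was X(w2) that produced the state shown. Key observation: steps 5-10 multiply out to the identity, so the circuit reduces to the remaining gates.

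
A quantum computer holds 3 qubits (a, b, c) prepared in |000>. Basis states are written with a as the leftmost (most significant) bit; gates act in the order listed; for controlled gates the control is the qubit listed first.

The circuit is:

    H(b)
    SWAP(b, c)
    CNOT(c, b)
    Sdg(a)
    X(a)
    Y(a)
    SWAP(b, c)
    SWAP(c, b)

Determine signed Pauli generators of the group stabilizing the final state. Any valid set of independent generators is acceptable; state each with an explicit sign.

The final state is stabilized by the group generated by +IXX, +ZII, +IZZ; other independent generating sets are equally valid.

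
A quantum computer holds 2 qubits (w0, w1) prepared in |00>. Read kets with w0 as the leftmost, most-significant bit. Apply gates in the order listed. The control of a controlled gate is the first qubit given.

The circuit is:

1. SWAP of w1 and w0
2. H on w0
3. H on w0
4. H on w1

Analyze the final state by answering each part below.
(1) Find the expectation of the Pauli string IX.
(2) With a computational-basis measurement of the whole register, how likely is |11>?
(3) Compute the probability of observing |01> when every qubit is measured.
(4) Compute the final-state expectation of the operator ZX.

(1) The observable IX averages to 1.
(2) Outcome |11> occurs with probability 0.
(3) The probability of measuring |01> is 1/2.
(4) The expectation value of ZX is 1.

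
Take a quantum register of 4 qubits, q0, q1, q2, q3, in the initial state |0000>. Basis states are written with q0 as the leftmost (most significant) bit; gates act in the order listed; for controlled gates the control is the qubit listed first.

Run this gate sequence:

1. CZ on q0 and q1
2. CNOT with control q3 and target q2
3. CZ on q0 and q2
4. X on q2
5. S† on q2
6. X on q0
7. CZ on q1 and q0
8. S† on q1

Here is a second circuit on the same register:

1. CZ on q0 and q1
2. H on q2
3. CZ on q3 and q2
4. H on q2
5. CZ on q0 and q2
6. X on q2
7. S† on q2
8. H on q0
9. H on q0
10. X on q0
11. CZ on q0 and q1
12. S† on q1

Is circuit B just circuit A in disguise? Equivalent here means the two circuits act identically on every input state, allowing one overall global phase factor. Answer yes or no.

Yes: on every input state the two circuits agree up to one overall phase factor.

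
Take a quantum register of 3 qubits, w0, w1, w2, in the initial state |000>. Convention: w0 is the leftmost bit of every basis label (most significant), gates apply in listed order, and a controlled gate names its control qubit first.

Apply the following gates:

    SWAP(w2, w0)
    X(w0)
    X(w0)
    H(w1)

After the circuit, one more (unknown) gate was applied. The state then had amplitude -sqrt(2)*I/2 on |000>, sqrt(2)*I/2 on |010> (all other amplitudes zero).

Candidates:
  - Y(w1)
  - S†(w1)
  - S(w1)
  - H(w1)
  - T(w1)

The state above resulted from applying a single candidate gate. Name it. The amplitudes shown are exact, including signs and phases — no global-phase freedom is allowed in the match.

The applied gate was Y(w1).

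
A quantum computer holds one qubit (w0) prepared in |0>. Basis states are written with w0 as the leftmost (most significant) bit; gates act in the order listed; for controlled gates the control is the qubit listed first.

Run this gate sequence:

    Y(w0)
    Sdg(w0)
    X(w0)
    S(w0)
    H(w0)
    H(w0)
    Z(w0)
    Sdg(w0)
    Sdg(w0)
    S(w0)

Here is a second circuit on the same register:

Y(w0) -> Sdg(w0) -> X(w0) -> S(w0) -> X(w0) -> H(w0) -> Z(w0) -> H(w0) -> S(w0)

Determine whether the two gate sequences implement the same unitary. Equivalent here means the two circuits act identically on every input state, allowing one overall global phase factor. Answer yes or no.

Yes, they are equivalent — the unitaries differ by at most a global phase.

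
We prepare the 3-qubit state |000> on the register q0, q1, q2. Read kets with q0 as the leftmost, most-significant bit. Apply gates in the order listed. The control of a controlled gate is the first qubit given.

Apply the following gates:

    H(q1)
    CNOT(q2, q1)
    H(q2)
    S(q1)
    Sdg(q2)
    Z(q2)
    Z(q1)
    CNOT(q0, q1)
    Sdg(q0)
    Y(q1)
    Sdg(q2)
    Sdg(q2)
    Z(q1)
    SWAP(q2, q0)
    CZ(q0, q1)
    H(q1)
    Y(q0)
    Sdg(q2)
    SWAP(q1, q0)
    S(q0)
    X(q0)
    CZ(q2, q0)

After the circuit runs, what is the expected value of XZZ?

In the final state, XZZ has expectation -1.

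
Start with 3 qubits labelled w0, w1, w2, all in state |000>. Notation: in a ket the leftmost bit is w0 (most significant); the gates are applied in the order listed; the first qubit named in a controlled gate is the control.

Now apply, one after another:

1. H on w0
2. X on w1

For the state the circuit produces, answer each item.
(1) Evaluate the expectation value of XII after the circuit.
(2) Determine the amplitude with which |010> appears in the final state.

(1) The observable XII averages to 1.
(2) The amplitude on |010> is sqrt(2)/2.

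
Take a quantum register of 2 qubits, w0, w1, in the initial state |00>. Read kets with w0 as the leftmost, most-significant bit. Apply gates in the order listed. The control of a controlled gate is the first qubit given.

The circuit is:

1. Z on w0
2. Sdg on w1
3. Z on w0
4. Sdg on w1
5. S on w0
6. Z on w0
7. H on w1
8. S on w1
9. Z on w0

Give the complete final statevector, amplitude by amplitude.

The resulting statevector has amplitude sqrt(2)/2 on |00>, sqrt(2)*I/2 on |01>, 0 on |10>, 0 on |11>.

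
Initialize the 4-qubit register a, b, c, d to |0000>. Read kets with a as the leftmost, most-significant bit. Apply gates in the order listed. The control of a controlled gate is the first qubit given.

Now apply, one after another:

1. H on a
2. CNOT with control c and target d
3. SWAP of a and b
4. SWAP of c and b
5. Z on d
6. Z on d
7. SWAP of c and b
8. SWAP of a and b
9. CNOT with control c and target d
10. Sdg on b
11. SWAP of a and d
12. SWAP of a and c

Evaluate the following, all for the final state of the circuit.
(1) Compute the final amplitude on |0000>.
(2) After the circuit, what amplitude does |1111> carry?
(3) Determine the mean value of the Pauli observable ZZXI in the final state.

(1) The final state's coefficient on |0000> equals sqrt(2)/2. Key observation: gates 2-9 undo each other exactly, leaving only the rest of the circuit to track.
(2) The amplitude on |1111> is 0.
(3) The expectation value of ZZXI is 0.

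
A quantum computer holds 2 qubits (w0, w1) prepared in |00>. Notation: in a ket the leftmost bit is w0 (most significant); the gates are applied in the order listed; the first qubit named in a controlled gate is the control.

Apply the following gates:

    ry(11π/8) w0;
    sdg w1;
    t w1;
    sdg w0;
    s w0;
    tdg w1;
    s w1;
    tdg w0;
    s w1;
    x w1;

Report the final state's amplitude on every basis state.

The resulting statevector has amplitude 0 on |00>, -cos(5*pi/16) on |01>, 0 on |10>, -exp(3*I*pi/4)*sin(5*pi/16) on |11>. Key observation: the block from step 2 through step 7 cancels to the identity and can be dropped.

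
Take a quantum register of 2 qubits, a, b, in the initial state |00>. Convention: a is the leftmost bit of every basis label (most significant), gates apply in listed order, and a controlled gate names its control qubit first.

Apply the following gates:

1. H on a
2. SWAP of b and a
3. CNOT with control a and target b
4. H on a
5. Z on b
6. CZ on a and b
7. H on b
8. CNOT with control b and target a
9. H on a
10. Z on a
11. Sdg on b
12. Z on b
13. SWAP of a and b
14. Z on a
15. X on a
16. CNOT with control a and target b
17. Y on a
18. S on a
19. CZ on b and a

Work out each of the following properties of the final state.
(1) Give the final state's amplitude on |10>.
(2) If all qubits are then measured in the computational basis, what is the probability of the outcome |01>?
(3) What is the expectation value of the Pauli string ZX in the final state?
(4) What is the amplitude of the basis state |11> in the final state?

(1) The amplitude on |10> is I/2.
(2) A full measurement returns |01> with probability 1/4.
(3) The expectation value of ZX is 1.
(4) The amplitude on |11> is -I/2.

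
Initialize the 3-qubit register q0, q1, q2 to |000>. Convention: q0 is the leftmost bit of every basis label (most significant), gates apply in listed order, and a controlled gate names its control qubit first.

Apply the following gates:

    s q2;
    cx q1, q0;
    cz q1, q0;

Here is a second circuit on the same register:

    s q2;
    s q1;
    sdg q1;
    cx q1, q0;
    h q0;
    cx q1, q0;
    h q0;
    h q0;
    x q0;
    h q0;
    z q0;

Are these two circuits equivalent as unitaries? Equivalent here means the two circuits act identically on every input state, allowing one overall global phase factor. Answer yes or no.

Yes, they are equivalent — the unitaries differ by at most a global phase.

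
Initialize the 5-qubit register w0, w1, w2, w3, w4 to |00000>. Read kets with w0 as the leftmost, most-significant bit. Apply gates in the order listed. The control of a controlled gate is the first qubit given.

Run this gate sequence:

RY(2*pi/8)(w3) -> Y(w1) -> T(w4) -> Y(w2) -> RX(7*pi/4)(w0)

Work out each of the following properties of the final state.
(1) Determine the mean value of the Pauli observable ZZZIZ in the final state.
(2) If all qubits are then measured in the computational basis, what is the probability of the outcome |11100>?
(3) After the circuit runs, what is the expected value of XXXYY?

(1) The expectation value of ZZZIZ is sqrt(2)/2.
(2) A full measurement returns |11100> with probability 1/8.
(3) In the final state, XXXYY has expectation 0.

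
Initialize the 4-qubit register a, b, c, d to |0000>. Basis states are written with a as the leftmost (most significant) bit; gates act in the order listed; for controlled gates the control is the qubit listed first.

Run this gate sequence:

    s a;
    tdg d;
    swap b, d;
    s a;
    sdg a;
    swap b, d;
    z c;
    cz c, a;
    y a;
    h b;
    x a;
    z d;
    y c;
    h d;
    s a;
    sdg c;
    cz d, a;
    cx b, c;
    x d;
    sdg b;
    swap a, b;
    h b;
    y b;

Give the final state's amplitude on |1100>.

The amplitude on |1100> is sqrt(2)*I/4. Key observation: the block from step 3 through step 6 cancels to the identity and can be dropped.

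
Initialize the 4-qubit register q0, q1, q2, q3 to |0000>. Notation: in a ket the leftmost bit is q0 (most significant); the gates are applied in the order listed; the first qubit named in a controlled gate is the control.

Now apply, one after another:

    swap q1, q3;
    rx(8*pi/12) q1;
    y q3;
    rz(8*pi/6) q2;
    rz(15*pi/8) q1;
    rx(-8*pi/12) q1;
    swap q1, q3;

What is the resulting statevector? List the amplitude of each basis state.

After the circuit, the state carries amplitude (3 + exp(I*pi/8))*exp(37*I*pi/48)/4 on |0100>, sqrt(3)*(1 - exp(I*pi/8))*exp(13*I*pi/48)/4 on |0101>, and 0 on every other basis state.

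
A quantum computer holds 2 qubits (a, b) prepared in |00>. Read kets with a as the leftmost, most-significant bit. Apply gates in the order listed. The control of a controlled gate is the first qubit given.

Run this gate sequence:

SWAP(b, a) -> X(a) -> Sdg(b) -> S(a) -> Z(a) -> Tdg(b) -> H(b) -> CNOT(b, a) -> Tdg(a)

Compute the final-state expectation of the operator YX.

In the final state, YX has expectation -sqrt(2)/2.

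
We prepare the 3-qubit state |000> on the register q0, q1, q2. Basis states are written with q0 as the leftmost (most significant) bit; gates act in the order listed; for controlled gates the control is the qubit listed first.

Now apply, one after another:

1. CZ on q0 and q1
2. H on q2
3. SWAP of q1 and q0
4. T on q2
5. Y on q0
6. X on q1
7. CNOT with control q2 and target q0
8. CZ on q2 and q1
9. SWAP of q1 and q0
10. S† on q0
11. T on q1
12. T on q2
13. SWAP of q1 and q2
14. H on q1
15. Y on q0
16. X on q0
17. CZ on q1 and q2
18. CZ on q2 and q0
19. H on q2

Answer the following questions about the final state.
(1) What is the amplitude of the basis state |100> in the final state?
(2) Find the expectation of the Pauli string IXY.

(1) The amplitude on |100> is sqrt(2)*(-1 + exp(3*I*pi/4))/4.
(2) In the final state, IXY has expectation -sqrt(2)/2.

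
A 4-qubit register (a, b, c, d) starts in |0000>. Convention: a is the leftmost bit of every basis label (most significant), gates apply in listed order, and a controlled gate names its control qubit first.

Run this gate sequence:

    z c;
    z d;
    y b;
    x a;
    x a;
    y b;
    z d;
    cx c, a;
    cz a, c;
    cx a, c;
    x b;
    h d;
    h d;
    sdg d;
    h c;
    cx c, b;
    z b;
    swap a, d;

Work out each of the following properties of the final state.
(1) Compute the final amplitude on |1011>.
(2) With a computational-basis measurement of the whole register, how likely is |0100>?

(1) |1011> carries amplitude 0 in the final state.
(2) Outcome |0100> occurs with probability 1/2.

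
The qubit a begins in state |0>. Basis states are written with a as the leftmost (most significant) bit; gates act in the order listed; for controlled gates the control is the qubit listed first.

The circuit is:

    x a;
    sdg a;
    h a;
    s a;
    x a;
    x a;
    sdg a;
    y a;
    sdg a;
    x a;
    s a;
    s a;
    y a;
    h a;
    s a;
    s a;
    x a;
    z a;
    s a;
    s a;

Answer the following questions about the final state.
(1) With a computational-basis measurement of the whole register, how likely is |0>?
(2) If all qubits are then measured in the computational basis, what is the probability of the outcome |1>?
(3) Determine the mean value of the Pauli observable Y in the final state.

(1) Outcome |0> occurs with probability 1/2.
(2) The probability of measuring |1> is 1/2.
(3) In the final state, Y has expectation 1.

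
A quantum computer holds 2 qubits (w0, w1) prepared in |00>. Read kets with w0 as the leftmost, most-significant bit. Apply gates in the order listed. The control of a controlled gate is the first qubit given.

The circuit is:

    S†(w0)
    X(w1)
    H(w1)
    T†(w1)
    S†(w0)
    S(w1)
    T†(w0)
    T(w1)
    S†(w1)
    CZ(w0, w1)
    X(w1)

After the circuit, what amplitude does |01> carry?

The final state's coefficient on |01> equals sqrt(2)/2.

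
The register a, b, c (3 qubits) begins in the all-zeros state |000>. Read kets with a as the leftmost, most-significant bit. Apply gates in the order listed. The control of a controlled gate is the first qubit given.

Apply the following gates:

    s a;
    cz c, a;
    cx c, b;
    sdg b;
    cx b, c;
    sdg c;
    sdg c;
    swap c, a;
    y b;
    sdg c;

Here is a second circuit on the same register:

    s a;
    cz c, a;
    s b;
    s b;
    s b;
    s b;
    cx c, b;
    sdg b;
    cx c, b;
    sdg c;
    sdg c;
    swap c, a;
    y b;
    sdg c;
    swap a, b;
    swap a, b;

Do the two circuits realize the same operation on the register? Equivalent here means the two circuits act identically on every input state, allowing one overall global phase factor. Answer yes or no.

No, they are not equivalent — no single phase factor reconciles the two unitaries.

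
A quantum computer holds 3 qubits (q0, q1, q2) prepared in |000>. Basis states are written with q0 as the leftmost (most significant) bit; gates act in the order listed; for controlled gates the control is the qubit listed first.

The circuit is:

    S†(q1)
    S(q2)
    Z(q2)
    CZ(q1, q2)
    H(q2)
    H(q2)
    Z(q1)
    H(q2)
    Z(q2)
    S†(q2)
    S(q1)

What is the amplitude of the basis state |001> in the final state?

The amplitude on |001> is sqrt(2)*I/2.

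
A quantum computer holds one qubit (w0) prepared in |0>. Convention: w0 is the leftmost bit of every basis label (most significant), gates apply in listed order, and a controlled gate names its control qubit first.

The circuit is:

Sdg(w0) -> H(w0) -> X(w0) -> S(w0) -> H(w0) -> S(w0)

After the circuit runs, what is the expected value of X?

The expectation value of X is 1.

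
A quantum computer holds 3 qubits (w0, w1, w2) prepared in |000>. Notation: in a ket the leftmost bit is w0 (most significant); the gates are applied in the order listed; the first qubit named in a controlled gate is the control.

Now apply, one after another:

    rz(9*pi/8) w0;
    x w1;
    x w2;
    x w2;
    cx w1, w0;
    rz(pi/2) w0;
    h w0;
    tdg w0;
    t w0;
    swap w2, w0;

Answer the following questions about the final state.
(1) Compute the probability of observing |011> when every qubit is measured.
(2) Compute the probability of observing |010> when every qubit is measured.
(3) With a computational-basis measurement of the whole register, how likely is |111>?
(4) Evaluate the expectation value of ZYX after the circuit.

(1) A full measurement returns |011> with probability 1/2. Key observation: the block from step 3 through step 4 cancels to the identity and can be dropped.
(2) A full measurement returns |010> with probability 1/2.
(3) Outcome |111> occurs with probability 0.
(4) The observable ZYX averages to 0.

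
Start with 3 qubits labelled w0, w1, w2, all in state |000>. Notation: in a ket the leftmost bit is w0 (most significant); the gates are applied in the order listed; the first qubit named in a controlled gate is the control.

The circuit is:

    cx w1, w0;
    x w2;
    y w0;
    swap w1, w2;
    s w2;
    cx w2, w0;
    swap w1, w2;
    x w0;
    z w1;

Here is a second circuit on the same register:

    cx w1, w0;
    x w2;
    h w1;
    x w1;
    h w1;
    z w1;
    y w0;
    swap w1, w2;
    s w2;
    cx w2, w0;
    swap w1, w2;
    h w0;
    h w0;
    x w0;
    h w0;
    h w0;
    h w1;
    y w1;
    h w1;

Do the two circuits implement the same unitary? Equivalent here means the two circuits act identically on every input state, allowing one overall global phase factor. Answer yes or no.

No: there is an input state on which the two circuits produce genuinely different outputs (not merely differing by a phase).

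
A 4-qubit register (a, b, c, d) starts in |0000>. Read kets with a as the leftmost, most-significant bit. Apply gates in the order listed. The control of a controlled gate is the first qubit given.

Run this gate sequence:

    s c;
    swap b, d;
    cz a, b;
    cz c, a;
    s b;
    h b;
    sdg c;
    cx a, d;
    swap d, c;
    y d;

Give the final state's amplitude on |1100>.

The final state's coefficient on |1100> equals 0.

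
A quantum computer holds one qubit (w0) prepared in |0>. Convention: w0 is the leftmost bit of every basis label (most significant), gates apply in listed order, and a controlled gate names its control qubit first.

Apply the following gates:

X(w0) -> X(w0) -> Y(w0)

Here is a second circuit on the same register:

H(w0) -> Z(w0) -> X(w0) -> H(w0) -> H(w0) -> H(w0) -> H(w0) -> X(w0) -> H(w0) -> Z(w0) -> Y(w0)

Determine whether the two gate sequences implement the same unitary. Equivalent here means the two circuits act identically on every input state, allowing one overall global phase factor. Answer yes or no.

No — the two circuits implement different unitaries, even allowing a global phase.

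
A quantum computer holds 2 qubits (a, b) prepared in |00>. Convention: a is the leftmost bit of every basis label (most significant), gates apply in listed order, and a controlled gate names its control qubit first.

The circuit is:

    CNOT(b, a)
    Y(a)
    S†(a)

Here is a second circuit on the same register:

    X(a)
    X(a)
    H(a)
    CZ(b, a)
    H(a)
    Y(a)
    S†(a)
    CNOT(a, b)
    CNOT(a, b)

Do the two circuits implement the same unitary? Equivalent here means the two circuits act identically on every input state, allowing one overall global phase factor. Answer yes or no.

Yes, they are equivalent — the unitaries differ by at most a global phase.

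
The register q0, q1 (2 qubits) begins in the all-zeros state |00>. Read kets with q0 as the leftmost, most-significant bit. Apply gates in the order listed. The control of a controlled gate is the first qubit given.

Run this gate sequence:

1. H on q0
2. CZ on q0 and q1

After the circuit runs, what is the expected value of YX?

The observable YX averages to 0.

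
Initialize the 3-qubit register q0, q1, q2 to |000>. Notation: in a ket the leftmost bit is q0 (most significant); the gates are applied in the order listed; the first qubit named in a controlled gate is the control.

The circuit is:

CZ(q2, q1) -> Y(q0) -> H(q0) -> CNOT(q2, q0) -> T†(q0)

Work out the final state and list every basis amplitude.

The final amplitudes are sqrt(2)*I/2 on |000>, -sqrt(2)*exp(I*pi/4)/2 on |100>, and 0 on every other basis state.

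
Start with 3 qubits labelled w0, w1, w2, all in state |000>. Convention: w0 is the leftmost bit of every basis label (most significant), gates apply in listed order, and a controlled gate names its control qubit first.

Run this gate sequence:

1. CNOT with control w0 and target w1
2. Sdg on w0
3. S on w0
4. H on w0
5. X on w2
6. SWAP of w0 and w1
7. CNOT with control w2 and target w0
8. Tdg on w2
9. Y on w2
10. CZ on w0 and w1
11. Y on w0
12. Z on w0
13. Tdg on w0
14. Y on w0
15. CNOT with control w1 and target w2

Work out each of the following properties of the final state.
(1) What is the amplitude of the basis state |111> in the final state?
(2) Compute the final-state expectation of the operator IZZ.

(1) |111> carries amplitude sqrt(2)*exp(I*pi/4)/2 in the final state.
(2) In the final state, IZZ has expectation 1.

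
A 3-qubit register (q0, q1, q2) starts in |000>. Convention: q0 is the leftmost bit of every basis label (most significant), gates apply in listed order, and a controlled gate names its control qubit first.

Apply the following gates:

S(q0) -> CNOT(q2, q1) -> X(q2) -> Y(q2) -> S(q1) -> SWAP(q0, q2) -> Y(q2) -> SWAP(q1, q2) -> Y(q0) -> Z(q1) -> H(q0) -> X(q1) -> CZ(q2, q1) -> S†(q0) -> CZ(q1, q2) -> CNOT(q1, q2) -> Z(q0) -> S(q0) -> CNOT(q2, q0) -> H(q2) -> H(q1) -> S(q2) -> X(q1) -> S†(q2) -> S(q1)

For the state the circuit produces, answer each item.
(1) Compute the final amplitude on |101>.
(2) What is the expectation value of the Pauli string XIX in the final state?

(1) |101> carries amplitude -sqrt(2)*I/4 in the final state.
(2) In the final state, XIX has expectation 1.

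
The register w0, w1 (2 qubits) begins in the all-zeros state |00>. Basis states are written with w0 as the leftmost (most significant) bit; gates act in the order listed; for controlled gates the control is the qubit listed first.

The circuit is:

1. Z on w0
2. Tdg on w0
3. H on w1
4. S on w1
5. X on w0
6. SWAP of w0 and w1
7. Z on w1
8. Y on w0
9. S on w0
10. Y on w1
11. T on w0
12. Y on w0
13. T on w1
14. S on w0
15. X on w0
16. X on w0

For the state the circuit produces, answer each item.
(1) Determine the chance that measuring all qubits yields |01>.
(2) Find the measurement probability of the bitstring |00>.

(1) A full measurement returns |01> with probability 0.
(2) Outcome |00> occurs with probability 1/2.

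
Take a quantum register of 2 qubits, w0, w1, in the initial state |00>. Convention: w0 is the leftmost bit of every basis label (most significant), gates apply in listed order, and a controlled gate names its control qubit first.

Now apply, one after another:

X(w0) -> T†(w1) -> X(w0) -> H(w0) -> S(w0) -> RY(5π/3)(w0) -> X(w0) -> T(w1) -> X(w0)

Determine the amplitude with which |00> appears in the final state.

The final state's coefficient on |00> equals -sqrt(6)/4 - sqrt(2)*I/4.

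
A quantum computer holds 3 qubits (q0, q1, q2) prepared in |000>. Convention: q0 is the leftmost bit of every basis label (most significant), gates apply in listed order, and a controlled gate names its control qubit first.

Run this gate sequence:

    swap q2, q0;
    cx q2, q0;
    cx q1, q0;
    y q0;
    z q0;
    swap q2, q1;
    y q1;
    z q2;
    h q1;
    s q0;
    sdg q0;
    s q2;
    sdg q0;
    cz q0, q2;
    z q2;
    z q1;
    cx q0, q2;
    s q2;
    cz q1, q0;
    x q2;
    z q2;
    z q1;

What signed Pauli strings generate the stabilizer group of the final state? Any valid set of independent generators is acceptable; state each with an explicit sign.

The stabilizer group can be generated by +IXI, -ZII, +IIZ, among other valid generating sets.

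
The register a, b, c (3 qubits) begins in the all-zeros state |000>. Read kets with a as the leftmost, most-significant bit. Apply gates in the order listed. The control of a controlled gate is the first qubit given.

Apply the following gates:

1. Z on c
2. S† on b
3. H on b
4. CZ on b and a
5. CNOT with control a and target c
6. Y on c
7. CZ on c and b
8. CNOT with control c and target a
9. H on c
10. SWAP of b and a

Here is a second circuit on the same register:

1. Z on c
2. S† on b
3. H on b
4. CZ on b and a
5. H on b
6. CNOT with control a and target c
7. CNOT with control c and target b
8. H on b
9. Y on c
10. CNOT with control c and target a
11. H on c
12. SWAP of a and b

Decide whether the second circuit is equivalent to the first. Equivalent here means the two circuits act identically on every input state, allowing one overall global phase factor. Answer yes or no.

No, they are not equivalent — no single phase factor reconciles the two unitaries.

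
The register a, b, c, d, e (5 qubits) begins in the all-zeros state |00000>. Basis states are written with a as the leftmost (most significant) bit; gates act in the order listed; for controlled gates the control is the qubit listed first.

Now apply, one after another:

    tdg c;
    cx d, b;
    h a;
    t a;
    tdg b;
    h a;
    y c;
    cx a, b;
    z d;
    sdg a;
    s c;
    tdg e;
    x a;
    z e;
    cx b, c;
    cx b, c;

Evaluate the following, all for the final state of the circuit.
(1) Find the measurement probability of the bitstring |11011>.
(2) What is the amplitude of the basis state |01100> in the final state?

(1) Outcome |11011> occurs with probability 0. Key observation: the block from step 15 through step 16 cancels to the identity and can be dropped.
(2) |01100> carries amplitude -exp(3*I*pi/4)/2 + I/2 in the final state.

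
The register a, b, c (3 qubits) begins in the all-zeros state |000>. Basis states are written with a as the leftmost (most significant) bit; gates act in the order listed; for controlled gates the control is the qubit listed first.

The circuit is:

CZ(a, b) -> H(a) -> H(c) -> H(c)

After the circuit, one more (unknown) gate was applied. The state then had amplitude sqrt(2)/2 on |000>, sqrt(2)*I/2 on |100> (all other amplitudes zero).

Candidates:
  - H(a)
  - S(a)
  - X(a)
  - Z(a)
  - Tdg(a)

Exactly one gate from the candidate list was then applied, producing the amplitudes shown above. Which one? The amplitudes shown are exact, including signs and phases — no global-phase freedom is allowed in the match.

The applied gate was S(a). Key observation: the block from step 3 through step 4 cancels to the identity and can be dropped.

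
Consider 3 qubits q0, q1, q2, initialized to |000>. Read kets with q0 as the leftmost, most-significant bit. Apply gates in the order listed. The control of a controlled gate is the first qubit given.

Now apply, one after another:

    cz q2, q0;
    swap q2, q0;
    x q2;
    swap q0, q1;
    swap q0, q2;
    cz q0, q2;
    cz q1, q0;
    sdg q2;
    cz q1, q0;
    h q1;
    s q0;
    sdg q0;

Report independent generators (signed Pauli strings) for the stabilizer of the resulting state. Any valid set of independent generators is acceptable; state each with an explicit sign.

One valid set of independent stabilizer generators is +IXI, -ZII, +IIZ (any independent generating set of the same group is equally correct).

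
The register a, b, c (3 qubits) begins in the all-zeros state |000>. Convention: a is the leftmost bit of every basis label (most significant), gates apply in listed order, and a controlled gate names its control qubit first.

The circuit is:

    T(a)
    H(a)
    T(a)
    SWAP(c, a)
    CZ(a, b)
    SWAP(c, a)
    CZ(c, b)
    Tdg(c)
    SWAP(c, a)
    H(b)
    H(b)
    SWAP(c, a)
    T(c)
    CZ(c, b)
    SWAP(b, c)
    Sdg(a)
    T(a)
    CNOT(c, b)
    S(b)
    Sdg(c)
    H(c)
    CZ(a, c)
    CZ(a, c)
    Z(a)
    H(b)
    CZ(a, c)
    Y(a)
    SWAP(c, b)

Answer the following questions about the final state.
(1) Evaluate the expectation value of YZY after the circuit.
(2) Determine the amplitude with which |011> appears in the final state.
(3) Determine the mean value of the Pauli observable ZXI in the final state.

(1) The observable YZY averages to 0. Key observation: steps 7-14 multiply out to the identity, so the circuit reduces to the remaining gates.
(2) The final state's coefficient on |011> equals -sqrt(2)*I/4.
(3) In the final state, ZXI has expectation -1.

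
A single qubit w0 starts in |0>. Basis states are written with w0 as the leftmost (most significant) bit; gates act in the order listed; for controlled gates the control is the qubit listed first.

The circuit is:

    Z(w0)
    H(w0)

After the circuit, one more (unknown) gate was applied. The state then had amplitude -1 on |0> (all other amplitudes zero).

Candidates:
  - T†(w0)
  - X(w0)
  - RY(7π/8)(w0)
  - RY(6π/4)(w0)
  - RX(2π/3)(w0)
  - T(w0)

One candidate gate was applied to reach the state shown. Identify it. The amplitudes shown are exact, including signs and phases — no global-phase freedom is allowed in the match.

It was RY(6π/4)(w0) that produced the state shown.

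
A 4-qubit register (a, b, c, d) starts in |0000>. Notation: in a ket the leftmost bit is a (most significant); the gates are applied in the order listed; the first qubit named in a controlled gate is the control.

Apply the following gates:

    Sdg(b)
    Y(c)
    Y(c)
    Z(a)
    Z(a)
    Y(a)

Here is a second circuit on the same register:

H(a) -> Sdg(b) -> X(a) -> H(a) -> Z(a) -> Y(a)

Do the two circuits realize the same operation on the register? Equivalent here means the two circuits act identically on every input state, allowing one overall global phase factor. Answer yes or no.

Yes, they are equivalent — the unitaries differ by at most a global phase.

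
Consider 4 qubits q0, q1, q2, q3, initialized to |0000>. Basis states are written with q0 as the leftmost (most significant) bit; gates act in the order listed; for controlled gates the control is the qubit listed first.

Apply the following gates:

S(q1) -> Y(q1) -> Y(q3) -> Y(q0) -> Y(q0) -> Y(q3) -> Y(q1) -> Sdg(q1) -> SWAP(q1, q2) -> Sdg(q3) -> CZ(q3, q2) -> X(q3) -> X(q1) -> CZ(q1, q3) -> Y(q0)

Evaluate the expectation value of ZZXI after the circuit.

The expectation value of ZZXI is 0. Key observation: gates 1-8 undo each other exactly, leaving only the rest of the circuit to track.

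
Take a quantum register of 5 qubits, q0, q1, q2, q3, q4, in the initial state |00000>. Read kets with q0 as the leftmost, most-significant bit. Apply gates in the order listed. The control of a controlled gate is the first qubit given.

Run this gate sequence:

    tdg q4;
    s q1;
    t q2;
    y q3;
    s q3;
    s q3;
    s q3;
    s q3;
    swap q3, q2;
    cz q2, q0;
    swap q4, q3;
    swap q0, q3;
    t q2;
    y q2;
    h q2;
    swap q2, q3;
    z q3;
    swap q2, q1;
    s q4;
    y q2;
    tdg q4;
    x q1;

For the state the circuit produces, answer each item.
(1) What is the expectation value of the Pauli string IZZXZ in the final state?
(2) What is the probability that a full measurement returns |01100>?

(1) In the final state, IZZXZ has expectation -1. Key observation: the block from step 5 through step 8 cancels to the identity and can be dropped.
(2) A full measurement returns |01100> with probability 1/2.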